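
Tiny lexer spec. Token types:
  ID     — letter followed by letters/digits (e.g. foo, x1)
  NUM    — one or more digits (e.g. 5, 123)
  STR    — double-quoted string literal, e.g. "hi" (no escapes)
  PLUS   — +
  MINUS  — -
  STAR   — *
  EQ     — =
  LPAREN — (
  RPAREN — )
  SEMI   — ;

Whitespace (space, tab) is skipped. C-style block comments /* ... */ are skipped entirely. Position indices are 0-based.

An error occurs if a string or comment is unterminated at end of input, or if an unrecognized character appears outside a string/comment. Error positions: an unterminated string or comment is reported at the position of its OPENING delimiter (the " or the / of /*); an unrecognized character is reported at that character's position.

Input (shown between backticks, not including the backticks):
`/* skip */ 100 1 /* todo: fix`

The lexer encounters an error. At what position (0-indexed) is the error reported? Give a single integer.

Answer: 17

Derivation:
pos=0: enter COMMENT mode (saw '/*')
exit COMMENT mode (now at pos=10)
pos=11: emit NUM '100' (now at pos=14)
pos=15: emit NUM '1' (now at pos=16)
pos=17: enter COMMENT mode (saw '/*')
pos=17: ERROR — unterminated comment (reached EOF)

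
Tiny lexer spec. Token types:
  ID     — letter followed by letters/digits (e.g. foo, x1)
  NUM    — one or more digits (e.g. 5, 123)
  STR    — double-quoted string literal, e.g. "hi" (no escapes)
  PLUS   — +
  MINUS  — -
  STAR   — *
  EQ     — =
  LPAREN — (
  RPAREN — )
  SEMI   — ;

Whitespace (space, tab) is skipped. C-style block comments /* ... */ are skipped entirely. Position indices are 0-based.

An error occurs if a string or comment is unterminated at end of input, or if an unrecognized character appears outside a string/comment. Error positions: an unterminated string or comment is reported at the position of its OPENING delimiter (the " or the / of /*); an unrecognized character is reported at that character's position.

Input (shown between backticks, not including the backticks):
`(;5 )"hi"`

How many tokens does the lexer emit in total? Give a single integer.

Answer: 5

Derivation:
pos=0: emit LPAREN '('
pos=1: emit SEMI ';'
pos=2: emit NUM '5' (now at pos=3)
pos=4: emit RPAREN ')'
pos=5: enter STRING mode
pos=5: emit STR "hi" (now at pos=9)
DONE. 5 tokens: [LPAREN, SEMI, NUM, RPAREN, STR]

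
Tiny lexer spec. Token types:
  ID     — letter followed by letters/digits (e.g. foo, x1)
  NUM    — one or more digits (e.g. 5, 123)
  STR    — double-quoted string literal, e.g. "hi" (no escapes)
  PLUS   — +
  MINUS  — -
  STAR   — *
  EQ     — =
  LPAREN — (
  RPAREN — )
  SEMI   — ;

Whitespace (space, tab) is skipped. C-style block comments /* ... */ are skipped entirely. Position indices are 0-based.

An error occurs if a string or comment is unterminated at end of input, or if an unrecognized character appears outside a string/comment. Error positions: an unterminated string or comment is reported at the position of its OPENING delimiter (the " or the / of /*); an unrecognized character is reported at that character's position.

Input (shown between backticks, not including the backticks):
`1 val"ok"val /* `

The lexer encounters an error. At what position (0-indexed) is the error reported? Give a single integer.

Answer: 13

Derivation:
pos=0: emit NUM '1' (now at pos=1)
pos=2: emit ID 'val' (now at pos=5)
pos=5: enter STRING mode
pos=5: emit STR "ok" (now at pos=9)
pos=9: emit ID 'val' (now at pos=12)
pos=13: enter COMMENT mode (saw '/*')
pos=13: ERROR — unterminated comment (reached EOF)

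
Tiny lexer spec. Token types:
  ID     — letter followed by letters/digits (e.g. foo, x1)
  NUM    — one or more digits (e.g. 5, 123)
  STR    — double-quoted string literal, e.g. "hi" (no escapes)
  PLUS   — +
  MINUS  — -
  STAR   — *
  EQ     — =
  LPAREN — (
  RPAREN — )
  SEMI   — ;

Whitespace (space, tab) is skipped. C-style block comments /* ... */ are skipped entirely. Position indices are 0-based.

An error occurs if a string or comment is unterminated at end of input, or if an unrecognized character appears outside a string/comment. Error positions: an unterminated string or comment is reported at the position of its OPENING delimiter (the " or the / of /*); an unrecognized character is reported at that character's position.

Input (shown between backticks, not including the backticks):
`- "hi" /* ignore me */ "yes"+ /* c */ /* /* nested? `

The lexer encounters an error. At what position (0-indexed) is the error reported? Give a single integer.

pos=0: emit MINUS '-'
pos=2: enter STRING mode
pos=2: emit STR "hi" (now at pos=6)
pos=7: enter COMMENT mode (saw '/*')
exit COMMENT mode (now at pos=22)
pos=23: enter STRING mode
pos=23: emit STR "yes" (now at pos=28)
pos=28: emit PLUS '+'
pos=30: enter COMMENT mode (saw '/*')
exit COMMENT mode (now at pos=37)
pos=38: enter COMMENT mode (saw '/*')
pos=38: ERROR — unterminated comment (reached EOF)

Answer: 38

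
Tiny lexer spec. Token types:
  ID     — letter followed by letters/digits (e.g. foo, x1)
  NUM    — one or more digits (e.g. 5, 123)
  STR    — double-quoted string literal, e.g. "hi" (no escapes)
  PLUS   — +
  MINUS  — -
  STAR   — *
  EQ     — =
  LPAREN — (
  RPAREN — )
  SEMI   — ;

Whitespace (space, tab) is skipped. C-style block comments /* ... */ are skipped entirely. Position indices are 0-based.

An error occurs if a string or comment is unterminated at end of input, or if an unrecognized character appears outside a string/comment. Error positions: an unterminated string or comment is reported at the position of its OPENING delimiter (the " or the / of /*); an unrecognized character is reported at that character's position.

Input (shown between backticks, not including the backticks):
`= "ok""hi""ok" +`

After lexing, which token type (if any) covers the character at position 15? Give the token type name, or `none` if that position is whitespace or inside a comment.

pos=0: emit EQ '='
pos=2: enter STRING mode
pos=2: emit STR "ok" (now at pos=6)
pos=6: enter STRING mode
pos=6: emit STR "hi" (now at pos=10)
pos=10: enter STRING mode
pos=10: emit STR "ok" (now at pos=14)
pos=15: emit PLUS '+'
DONE. 5 tokens: [EQ, STR, STR, STR, PLUS]
Position 15: char is '+' -> PLUS

Answer: PLUS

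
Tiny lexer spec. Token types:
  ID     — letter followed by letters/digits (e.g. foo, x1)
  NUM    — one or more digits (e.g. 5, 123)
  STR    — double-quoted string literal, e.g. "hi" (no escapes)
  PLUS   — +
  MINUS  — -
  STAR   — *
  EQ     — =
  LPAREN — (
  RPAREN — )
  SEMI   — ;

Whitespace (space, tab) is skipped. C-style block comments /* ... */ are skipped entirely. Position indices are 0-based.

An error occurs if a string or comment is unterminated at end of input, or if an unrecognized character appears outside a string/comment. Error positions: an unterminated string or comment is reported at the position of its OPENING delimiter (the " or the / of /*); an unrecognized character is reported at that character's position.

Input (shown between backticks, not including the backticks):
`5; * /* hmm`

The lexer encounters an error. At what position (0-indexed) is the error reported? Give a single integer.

Answer: 5

Derivation:
pos=0: emit NUM '5' (now at pos=1)
pos=1: emit SEMI ';'
pos=3: emit STAR '*'
pos=5: enter COMMENT mode (saw '/*')
pos=5: ERROR — unterminated comment (reached EOF)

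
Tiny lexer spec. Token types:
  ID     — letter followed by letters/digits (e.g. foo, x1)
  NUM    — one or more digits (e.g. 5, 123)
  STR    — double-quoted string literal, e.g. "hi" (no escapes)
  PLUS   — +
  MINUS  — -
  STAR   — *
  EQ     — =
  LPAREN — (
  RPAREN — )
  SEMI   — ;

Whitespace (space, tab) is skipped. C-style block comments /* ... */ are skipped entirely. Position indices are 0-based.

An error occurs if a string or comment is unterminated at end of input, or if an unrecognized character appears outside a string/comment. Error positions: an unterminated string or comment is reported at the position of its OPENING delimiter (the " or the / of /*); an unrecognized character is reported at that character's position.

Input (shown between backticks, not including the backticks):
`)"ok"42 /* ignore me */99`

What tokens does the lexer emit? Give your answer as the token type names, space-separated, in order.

pos=0: emit RPAREN ')'
pos=1: enter STRING mode
pos=1: emit STR "ok" (now at pos=5)
pos=5: emit NUM '42' (now at pos=7)
pos=8: enter COMMENT mode (saw '/*')
exit COMMENT mode (now at pos=23)
pos=23: emit NUM '99' (now at pos=25)
DONE. 4 tokens: [RPAREN, STR, NUM, NUM]

Answer: RPAREN STR NUM NUM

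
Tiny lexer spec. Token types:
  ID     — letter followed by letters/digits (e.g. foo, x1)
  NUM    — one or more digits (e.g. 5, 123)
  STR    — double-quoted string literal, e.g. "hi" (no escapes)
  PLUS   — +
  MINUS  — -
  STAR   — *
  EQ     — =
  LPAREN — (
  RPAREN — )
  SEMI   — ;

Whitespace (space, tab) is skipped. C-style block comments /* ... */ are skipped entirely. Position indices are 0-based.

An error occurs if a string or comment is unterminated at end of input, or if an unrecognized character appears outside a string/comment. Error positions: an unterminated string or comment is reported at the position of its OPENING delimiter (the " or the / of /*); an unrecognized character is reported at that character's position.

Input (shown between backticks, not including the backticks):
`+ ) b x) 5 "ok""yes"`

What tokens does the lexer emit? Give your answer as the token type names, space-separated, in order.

Answer: PLUS RPAREN ID ID RPAREN NUM STR STR

Derivation:
pos=0: emit PLUS '+'
pos=2: emit RPAREN ')'
pos=4: emit ID 'b' (now at pos=5)
pos=6: emit ID 'x' (now at pos=7)
pos=7: emit RPAREN ')'
pos=9: emit NUM '5' (now at pos=10)
pos=11: enter STRING mode
pos=11: emit STR "ok" (now at pos=15)
pos=15: enter STRING mode
pos=15: emit STR "yes" (now at pos=20)
DONE. 8 tokens: [PLUS, RPAREN, ID, ID, RPAREN, NUM, STR, STR]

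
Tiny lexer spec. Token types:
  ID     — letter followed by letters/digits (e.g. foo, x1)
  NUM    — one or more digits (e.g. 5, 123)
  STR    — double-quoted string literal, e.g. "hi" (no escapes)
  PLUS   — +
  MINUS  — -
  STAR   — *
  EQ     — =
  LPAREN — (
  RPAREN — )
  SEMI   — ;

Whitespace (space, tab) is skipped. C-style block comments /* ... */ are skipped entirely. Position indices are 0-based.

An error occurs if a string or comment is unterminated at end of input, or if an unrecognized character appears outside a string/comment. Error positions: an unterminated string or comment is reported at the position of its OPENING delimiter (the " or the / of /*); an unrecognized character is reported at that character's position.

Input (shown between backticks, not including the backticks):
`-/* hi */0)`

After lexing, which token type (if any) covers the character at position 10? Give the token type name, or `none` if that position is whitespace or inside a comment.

Answer: RPAREN

Derivation:
pos=0: emit MINUS '-'
pos=1: enter COMMENT mode (saw '/*')
exit COMMENT mode (now at pos=9)
pos=9: emit NUM '0' (now at pos=10)
pos=10: emit RPAREN ')'
DONE. 3 tokens: [MINUS, NUM, RPAREN]
Position 10: char is ')' -> RPAREN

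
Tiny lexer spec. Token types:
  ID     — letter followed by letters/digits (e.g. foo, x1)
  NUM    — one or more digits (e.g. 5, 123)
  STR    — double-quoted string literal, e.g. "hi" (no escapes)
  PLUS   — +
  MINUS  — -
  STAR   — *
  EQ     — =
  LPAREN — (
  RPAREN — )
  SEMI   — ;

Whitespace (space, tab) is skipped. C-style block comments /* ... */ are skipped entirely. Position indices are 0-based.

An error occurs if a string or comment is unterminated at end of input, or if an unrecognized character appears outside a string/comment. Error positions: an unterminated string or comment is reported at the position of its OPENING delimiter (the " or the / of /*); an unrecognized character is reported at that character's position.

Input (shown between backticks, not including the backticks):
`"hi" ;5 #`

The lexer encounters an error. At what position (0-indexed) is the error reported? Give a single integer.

Answer: 8

Derivation:
pos=0: enter STRING mode
pos=0: emit STR "hi" (now at pos=4)
pos=5: emit SEMI ';'
pos=6: emit NUM '5' (now at pos=7)
pos=8: ERROR — unrecognized char '#'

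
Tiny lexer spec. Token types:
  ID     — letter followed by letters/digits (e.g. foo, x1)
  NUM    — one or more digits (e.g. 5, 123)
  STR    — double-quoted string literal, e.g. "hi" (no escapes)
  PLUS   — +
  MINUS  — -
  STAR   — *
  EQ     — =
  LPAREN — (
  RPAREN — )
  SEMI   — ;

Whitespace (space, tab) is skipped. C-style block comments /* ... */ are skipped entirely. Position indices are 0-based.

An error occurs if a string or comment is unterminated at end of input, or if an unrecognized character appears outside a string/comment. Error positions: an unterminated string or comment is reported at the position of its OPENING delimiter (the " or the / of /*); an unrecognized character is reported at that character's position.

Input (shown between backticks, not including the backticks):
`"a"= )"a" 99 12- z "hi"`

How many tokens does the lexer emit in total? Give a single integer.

pos=0: enter STRING mode
pos=0: emit STR "a" (now at pos=3)
pos=3: emit EQ '='
pos=5: emit RPAREN ')'
pos=6: enter STRING mode
pos=6: emit STR "a" (now at pos=9)
pos=10: emit NUM '99' (now at pos=12)
pos=13: emit NUM '12' (now at pos=15)
pos=15: emit MINUS '-'
pos=17: emit ID 'z' (now at pos=18)
pos=19: enter STRING mode
pos=19: emit STR "hi" (now at pos=23)
DONE. 9 tokens: [STR, EQ, RPAREN, STR, NUM, NUM, MINUS, ID, STR]

Answer: 9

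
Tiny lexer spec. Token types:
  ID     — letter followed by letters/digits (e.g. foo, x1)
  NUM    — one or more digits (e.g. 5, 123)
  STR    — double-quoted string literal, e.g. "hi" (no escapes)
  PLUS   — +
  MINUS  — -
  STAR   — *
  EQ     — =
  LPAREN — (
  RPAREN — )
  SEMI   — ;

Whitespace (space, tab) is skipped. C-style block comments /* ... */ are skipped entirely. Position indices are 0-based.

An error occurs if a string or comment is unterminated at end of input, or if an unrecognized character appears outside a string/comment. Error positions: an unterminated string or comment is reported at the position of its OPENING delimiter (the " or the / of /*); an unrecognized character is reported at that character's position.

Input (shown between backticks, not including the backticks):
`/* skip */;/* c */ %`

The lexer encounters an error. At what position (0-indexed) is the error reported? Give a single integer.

pos=0: enter COMMENT mode (saw '/*')
exit COMMENT mode (now at pos=10)
pos=10: emit SEMI ';'
pos=11: enter COMMENT mode (saw '/*')
exit COMMENT mode (now at pos=18)
pos=19: ERROR — unrecognized char '%'

Answer: 19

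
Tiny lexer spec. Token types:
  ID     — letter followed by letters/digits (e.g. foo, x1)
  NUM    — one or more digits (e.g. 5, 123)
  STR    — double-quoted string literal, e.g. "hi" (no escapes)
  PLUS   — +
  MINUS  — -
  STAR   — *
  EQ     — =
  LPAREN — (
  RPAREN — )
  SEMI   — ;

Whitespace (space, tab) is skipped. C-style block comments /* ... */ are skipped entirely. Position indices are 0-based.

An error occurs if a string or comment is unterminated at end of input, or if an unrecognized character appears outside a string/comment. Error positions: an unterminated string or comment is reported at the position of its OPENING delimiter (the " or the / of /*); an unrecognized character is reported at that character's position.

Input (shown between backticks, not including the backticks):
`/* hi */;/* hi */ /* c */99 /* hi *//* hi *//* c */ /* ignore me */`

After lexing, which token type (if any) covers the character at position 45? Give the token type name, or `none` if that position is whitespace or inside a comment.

pos=0: enter COMMENT mode (saw '/*')
exit COMMENT mode (now at pos=8)
pos=8: emit SEMI ';'
pos=9: enter COMMENT mode (saw '/*')
exit COMMENT mode (now at pos=17)
pos=18: enter COMMENT mode (saw '/*')
exit COMMENT mode (now at pos=25)
pos=25: emit NUM '99' (now at pos=27)
pos=28: enter COMMENT mode (saw '/*')
exit COMMENT mode (now at pos=36)
pos=36: enter COMMENT mode (saw '/*')
exit COMMENT mode (now at pos=44)
pos=44: enter COMMENT mode (saw '/*')
exit COMMENT mode (now at pos=51)
pos=52: enter COMMENT mode (saw '/*')
exit COMMENT mode (now at pos=67)
DONE. 2 tokens: [SEMI, NUM]
Position 45: char is '*' -> none

Answer: none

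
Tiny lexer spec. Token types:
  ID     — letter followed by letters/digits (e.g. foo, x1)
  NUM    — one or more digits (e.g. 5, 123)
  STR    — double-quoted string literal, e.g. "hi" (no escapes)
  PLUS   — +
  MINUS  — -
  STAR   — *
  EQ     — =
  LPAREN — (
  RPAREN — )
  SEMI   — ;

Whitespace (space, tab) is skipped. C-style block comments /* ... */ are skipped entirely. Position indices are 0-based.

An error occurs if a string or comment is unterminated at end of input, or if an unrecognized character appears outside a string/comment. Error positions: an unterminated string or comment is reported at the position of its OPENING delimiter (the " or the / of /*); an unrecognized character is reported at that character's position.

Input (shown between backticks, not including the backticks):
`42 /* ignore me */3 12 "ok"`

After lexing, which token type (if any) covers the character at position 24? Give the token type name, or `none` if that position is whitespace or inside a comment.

pos=0: emit NUM '42' (now at pos=2)
pos=3: enter COMMENT mode (saw '/*')
exit COMMENT mode (now at pos=18)
pos=18: emit NUM '3' (now at pos=19)
pos=20: emit NUM '12' (now at pos=22)
pos=23: enter STRING mode
pos=23: emit STR "ok" (now at pos=27)
DONE. 4 tokens: [NUM, NUM, NUM, STR]
Position 24: char is 'o' -> STR

Answer: STR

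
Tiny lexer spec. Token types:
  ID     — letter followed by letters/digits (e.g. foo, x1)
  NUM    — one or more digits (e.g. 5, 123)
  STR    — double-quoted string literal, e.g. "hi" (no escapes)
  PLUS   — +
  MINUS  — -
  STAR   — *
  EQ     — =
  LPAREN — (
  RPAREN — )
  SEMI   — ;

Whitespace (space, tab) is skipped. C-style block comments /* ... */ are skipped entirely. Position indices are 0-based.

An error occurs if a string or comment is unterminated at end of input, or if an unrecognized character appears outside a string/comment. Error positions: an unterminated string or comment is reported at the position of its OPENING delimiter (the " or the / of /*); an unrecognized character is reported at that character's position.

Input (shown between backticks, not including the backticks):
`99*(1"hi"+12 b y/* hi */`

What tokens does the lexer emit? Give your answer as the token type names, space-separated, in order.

pos=0: emit NUM '99' (now at pos=2)
pos=2: emit STAR '*'
pos=3: emit LPAREN '('
pos=4: emit NUM '1' (now at pos=5)
pos=5: enter STRING mode
pos=5: emit STR "hi" (now at pos=9)
pos=9: emit PLUS '+'
pos=10: emit NUM '12' (now at pos=12)
pos=13: emit ID 'b' (now at pos=14)
pos=15: emit ID 'y' (now at pos=16)
pos=16: enter COMMENT mode (saw '/*')
exit COMMENT mode (now at pos=24)
DONE. 9 tokens: [NUM, STAR, LPAREN, NUM, STR, PLUS, NUM, ID, ID]

Answer: NUM STAR LPAREN NUM STR PLUS NUM ID ID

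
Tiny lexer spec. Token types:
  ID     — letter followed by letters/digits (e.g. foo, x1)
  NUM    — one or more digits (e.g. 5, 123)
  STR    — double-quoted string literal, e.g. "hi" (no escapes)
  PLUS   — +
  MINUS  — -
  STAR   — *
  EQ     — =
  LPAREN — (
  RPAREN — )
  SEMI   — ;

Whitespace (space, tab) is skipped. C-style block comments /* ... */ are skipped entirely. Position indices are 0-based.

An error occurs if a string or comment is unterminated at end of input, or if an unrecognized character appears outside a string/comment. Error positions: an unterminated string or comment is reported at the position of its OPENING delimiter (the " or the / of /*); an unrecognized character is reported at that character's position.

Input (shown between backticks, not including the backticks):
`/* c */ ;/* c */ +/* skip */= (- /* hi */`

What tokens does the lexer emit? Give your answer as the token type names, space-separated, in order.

pos=0: enter COMMENT mode (saw '/*')
exit COMMENT mode (now at pos=7)
pos=8: emit SEMI ';'
pos=9: enter COMMENT mode (saw '/*')
exit COMMENT mode (now at pos=16)
pos=17: emit PLUS '+'
pos=18: enter COMMENT mode (saw '/*')
exit COMMENT mode (now at pos=28)
pos=28: emit EQ '='
pos=30: emit LPAREN '('
pos=31: emit MINUS '-'
pos=33: enter COMMENT mode (saw '/*')
exit COMMENT mode (now at pos=41)
DONE. 5 tokens: [SEMI, PLUS, EQ, LPAREN, MINUS]

Answer: SEMI PLUS EQ LPAREN MINUS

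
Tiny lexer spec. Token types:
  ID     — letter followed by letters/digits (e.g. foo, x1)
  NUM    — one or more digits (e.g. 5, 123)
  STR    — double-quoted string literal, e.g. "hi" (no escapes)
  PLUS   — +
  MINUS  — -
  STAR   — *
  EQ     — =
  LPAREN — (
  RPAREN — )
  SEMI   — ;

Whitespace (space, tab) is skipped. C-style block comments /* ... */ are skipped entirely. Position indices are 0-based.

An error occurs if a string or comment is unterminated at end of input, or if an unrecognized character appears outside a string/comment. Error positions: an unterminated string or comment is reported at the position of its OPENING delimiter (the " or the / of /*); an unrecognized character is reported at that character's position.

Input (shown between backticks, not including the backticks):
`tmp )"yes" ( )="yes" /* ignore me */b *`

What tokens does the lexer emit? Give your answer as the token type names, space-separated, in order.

pos=0: emit ID 'tmp' (now at pos=3)
pos=4: emit RPAREN ')'
pos=5: enter STRING mode
pos=5: emit STR "yes" (now at pos=10)
pos=11: emit LPAREN '('
pos=13: emit RPAREN ')'
pos=14: emit EQ '='
pos=15: enter STRING mode
pos=15: emit STR "yes" (now at pos=20)
pos=21: enter COMMENT mode (saw '/*')
exit COMMENT mode (now at pos=36)
pos=36: emit ID 'b' (now at pos=37)
pos=38: emit STAR '*'
DONE. 9 tokens: [ID, RPAREN, STR, LPAREN, RPAREN, EQ, STR, ID, STAR]

Answer: ID RPAREN STR LPAREN RPAREN EQ STR ID STAR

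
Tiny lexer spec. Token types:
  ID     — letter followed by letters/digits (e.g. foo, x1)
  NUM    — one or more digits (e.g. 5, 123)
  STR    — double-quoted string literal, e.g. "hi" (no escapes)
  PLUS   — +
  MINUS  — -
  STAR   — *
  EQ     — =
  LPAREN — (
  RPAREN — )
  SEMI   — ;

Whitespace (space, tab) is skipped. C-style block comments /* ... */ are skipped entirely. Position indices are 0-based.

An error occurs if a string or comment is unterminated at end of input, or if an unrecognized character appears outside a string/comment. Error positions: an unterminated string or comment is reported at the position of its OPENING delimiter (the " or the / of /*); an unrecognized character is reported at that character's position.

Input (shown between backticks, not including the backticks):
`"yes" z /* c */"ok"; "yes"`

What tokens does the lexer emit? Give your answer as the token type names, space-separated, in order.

pos=0: enter STRING mode
pos=0: emit STR "yes" (now at pos=5)
pos=6: emit ID 'z' (now at pos=7)
pos=8: enter COMMENT mode (saw '/*')
exit COMMENT mode (now at pos=15)
pos=15: enter STRING mode
pos=15: emit STR "ok" (now at pos=19)
pos=19: emit SEMI ';'
pos=21: enter STRING mode
pos=21: emit STR "yes" (now at pos=26)
DONE. 5 tokens: [STR, ID, STR, SEMI, STR]

Answer: STR ID STR SEMI STR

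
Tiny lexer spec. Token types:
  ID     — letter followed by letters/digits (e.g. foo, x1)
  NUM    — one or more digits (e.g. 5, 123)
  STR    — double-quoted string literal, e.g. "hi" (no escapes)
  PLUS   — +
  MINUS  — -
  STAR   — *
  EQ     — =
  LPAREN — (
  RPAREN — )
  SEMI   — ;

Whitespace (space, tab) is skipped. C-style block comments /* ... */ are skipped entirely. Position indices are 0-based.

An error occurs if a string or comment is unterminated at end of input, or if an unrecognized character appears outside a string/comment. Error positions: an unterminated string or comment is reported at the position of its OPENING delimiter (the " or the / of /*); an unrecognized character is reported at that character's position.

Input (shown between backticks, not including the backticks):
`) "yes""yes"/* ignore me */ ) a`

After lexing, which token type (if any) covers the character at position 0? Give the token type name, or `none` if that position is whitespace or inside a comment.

Answer: RPAREN

Derivation:
pos=0: emit RPAREN ')'
pos=2: enter STRING mode
pos=2: emit STR "yes" (now at pos=7)
pos=7: enter STRING mode
pos=7: emit STR "yes" (now at pos=12)
pos=12: enter COMMENT mode (saw '/*')
exit COMMENT mode (now at pos=27)
pos=28: emit RPAREN ')'
pos=30: emit ID 'a' (now at pos=31)
DONE. 5 tokens: [RPAREN, STR, STR, RPAREN, ID]
Position 0: char is ')' -> RPAREN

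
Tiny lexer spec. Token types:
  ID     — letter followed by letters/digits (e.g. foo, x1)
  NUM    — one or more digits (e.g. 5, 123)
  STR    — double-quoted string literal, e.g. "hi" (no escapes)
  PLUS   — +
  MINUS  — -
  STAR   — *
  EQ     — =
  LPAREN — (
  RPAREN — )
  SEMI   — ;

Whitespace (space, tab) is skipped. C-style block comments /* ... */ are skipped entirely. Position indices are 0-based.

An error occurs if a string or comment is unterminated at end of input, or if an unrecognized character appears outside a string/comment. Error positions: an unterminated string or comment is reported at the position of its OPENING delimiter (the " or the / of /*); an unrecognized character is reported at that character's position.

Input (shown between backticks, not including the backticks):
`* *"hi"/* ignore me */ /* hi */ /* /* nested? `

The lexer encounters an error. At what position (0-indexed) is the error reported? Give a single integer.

pos=0: emit STAR '*'
pos=2: emit STAR '*'
pos=3: enter STRING mode
pos=3: emit STR "hi" (now at pos=7)
pos=7: enter COMMENT mode (saw '/*')
exit COMMENT mode (now at pos=22)
pos=23: enter COMMENT mode (saw '/*')
exit COMMENT mode (now at pos=31)
pos=32: enter COMMENT mode (saw '/*')
pos=32: ERROR — unterminated comment (reached EOF)

Answer: 32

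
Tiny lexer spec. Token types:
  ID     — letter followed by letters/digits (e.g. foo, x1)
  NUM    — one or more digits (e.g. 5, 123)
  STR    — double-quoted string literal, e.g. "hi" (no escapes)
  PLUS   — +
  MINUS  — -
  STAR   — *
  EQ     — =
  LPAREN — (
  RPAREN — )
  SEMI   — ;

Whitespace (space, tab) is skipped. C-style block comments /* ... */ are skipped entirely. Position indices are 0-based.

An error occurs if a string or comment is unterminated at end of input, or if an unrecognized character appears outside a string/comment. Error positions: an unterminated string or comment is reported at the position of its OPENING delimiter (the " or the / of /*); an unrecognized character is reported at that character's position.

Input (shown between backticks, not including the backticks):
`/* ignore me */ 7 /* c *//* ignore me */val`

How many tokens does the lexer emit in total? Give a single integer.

Answer: 2

Derivation:
pos=0: enter COMMENT mode (saw '/*')
exit COMMENT mode (now at pos=15)
pos=16: emit NUM '7' (now at pos=17)
pos=18: enter COMMENT mode (saw '/*')
exit COMMENT mode (now at pos=25)
pos=25: enter COMMENT mode (saw '/*')
exit COMMENT mode (now at pos=40)
pos=40: emit ID 'val' (now at pos=43)
DONE. 2 tokens: [NUM, ID]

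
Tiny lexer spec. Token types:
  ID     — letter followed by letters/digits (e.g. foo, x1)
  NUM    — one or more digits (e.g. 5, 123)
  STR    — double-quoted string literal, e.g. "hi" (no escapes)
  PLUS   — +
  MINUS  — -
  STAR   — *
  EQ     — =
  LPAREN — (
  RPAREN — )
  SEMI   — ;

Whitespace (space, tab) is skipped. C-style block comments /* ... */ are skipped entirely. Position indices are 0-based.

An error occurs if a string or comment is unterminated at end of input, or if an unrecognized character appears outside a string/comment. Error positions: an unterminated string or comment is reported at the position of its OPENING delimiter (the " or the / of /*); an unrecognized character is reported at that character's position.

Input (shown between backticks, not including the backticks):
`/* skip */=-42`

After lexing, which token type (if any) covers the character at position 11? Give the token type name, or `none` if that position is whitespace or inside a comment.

pos=0: enter COMMENT mode (saw '/*')
exit COMMENT mode (now at pos=10)
pos=10: emit EQ '='
pos=11: emit MINUS '-'
pos=12: emit NUM '42' (now at pos=14)
DONE. 3 tokens: [EQ, MINUS, NUM]
Position 11: char is '-' -> MINUS

Answer: MINUS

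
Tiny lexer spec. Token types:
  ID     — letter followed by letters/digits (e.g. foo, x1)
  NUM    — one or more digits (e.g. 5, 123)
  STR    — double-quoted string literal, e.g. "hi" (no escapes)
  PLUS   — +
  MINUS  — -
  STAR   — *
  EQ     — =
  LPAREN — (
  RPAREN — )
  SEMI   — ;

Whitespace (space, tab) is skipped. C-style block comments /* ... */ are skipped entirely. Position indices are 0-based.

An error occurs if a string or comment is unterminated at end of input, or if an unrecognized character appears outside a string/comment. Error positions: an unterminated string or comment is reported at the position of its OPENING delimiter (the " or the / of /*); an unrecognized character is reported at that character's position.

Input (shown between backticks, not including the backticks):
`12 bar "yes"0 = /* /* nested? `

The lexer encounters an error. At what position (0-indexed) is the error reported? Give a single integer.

Answer: 16

Derivation:
pos=0: emit NUM '12' (now at pos=2)
pos=3: emit ID 'bar' (now at pos=6)
pos=7: enter STRING mode
pos=7: emit STR "yes" (now at pos=12)
pos=12: emit NUM '0' (now at pos=13)
pos=14: emit EQ '='
pos=16: enter COMMENT mode (saw '/*')
pos=16: ERROR — unterminated comment (reached EOF)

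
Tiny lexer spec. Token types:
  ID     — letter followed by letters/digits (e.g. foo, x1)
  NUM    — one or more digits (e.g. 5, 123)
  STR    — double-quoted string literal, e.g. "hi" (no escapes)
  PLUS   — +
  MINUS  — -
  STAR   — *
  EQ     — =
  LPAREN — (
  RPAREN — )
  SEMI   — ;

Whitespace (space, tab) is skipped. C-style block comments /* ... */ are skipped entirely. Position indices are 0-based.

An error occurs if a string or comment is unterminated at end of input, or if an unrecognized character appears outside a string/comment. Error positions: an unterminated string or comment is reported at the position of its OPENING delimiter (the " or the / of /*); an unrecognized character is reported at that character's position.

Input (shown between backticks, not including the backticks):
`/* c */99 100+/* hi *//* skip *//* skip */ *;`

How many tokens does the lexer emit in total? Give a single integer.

Answer: 5

Derivation:
pos=0: enter COMMENT mode (saw '/*')
exit COMMENT mode (now at pos=7)
pos=7: emit NUM '99' (now at pos=9)
pos=10: emit NUM '100' (now at pos=13)
pos=13: emit PLUS '+'
pos=14: enter COMMENT mode (saw '/*')
exit COMMENT mode (now at pos=22)
pos=22: enter COMMENT mode (saw '/*')
exit COMMENT mode (now at pos=32)
pos=32: enter COMMENT mode (saw '/*')
exit COMMENT mode (now at pos=42)
pos=43: emit STAR '*'
pos=44: emit SEMI ';'
DONE. 5 tokens: [NUM, NUM, PLUS, STAR, SEMI]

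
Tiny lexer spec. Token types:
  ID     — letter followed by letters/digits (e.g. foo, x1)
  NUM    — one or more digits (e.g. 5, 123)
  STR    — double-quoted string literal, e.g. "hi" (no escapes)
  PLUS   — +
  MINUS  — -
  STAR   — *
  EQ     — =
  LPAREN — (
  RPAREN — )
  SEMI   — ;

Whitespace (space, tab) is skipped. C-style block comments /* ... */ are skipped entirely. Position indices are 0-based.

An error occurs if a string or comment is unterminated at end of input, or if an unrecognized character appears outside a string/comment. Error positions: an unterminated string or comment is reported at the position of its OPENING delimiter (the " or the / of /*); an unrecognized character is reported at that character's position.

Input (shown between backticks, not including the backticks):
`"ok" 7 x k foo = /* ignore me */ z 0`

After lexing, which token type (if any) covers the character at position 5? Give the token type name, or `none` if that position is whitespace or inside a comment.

Answer: NUM

Derivation:
pos=0: enter STRING mode
pos=0: emit STR "ok" (now at pos=4)
pos=5: emit NUM '7' (now at pos=6)
pos=7: emit ID 'x' (now at pos=8)
pos=9: emit ID 'k' (now at pos=10)
pos=11: emit ID 'foo' (now at pos=14)
pos=15: emit EQ '='
pos=17: enter COMMENT mode (saw '/*')
exit COMMENT mode (now at pos=32)
pos=33: emit ID 'z' (now at pos=34)
pos=35: emit NUM '0' (now at pos=36)
DONE. 8 tokens: [STR, NUM, ID, ID, ID, EQ, ID, NUM]
Position 5: char is '7' -> NUM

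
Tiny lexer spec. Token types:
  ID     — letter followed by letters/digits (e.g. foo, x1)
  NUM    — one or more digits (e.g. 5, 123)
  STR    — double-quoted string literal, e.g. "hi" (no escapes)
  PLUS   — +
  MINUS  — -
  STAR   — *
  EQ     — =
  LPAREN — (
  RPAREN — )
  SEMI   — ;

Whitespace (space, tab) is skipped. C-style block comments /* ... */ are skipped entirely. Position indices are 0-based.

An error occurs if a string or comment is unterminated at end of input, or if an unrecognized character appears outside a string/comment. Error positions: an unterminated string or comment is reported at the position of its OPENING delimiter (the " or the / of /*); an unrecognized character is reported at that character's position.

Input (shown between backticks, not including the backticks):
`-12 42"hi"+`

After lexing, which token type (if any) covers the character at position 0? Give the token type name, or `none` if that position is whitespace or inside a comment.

Answer: MINUS

Derivation:
pos=0: emit MINUS '-'
pos=1: emit NUM '12' (now at pos=3)
pos=4: emit NUM '42' (now at pos=6)
pos=6: enter STRING mode
pos=6: emit STR "hi" (now at pos=10)
pos=10: emit PLUS '+'
DONE. 5 tokens: [MINUS, NUM, NUM, STR, PLUS]
Position 0: char is '-' -> MINUS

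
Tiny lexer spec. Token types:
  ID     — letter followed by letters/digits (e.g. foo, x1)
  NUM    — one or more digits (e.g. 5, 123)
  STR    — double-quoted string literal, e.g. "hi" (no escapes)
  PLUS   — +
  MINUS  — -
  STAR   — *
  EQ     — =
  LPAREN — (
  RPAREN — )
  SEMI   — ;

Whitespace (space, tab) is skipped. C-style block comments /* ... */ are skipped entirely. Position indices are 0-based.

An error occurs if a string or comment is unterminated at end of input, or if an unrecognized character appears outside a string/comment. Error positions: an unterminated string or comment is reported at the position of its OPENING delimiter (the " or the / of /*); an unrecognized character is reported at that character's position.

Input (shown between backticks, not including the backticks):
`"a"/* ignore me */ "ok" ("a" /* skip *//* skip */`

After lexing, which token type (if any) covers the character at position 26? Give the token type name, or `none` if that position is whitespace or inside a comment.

pos=0: enter STRING mode
pos=0: emit STR "a" (now at pos=3)
pos=3: enter COMMENT mode (saw '/*')
exit COMMENT mode (now at pos=18)
pos=19: enter STRING mode
pos=19: emit STR "ok" (now at pos=23)
pos=24: emit LPAREN '('
pos=25: enter STRING mode
pos=25: emit STR "a" (now at pos=28)
pos=29: enter COMMENT mode (saw '/*')
exit COMMENT mode (now at pos=39)
pos=39: enter COMMENT mode (saw '/*')
exit COMMENT mode (now at pos=49)
DONE. 4 tokens: [STR, STR, LPAREN, STR]
Position 26: char is 'a' -> STR

Answer: STR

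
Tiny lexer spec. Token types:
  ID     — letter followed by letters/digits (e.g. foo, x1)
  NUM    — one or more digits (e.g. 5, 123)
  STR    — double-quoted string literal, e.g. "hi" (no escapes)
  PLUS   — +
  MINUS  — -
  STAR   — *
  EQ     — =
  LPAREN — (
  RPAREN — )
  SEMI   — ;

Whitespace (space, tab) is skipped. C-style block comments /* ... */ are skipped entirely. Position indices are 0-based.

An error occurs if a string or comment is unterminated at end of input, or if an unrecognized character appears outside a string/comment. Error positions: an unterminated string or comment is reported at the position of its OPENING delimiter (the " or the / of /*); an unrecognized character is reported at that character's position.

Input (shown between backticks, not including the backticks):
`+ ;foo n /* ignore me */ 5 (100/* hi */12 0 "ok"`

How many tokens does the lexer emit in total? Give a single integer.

Answer: 10

Derivation:
pos=0: emit PLUS '+'
pos=2: emit SEMI ';'
pos=3: emit ID 'foo' (now at pos=6)
pos=7: emit ID 'n' (now at pos=8)
pos=9: enter COMMENT mode (saw '/*')
exit COMMENT mode (now at pos=24)
pos=25: emit NUM '5' (now at pos=26)
pos=27: emit LPAREN '('
pos=28: emit NUM '100' (now at pos=31)
pos=31: enter COMMENT mode (saw '/*')
exit COMMENT mode (now at pos=39)
pos=39: emit NUM '12' (now at pos=41)
pos=42: emit NUM '0' (now at pos=43)
pos=44: enter STRING mode
pos=44: emit STR "ok" (now at pos=48)
DONE. 10 tokens: [PLUS, SEMI, ID, ID, NUM, LPAREN, NUM, NUM, NUM, STR]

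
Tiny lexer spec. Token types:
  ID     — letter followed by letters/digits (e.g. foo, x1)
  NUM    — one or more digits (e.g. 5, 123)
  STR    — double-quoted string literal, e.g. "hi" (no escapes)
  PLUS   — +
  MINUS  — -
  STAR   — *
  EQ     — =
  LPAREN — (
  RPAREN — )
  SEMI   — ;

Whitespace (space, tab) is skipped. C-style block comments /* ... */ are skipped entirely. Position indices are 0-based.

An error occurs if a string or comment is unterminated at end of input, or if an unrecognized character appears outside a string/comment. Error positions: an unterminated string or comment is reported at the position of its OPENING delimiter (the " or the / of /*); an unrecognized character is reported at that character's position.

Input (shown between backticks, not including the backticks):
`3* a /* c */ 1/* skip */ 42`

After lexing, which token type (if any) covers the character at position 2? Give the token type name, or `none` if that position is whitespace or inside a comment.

Answer: none

Derivation:
pos=0: emit NUM '3' (now at pos=1)
pos=1: emit STAR '*'
pos=3: emit ID 'a' (now at pos=4)
pos=5: enter COMMENT mode (saw '/*')
exit COMMENT mode (now at pos=12)
pos=13: emit NUM '1' (now at pos=14)
pos=14: enter COMMENT mode (saw '/*')
exit COMMENT mode (now at pos=24)
pos=25: emit NUM '42' (now at pos=27)
DONE. 5 tokens: [NUM, STAR, ID, NUM, NUM]
Position 2: char is ' ' -> none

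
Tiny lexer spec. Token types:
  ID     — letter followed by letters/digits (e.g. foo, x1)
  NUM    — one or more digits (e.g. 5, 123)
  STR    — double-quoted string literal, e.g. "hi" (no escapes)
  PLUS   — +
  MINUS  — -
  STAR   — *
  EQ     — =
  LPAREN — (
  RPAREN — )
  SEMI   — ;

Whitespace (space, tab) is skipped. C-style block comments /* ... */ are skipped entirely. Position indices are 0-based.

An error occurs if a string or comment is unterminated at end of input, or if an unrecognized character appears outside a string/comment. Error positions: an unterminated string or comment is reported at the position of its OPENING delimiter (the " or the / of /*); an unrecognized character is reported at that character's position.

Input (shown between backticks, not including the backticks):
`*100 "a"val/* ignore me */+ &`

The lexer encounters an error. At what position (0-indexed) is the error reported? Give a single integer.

pos=0: emit STAR '*'
pos=1: emit NUM '100' (now at pos=4)
pos=5: enter STRING mode
pos=5: emit STR "a" (now at pos=8)
pos=8: emit ID 'val' (now at pos=11)
pos=11: enter COMMENT mode (saw '/*')
exit COMMENT mode (now at pos=26)
pos=26: emit PLUS '+'
pos=28: ERROR — unrecognized char '&'

Answer: 28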